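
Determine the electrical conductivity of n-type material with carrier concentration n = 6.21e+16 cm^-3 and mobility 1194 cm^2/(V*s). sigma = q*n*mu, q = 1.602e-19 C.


Step 1: sigma = q * n * mu
Step 2: sigma = 1.602e-19 * 6.21e+16 * 1194
Step 3: sigma = 1.188e+01 S/cm

1.188e+01


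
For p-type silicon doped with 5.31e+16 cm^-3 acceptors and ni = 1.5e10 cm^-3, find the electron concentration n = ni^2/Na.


Step 1: Majority hole concentration p ≈ Na = 5.31e+16 cm^-3
Step 2: n = ni^2 / Na = (1.5e10)^2 / 5.31e+16
Step 3: n = 4.24e+03 cm^-3

4.24e+03


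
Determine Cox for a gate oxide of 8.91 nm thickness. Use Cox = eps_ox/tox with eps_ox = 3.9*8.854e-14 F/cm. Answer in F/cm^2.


Step 1: eps_ox = 3.9 * 8.854e-14 = 3.45306e-13 F/cm
Step 2: tox in cm = 8.91 nm * 1e-7 = 8.9100e-07 cm
Step 3: Cox = 3.45306e-13 / 8.9100e-07 = 3.88e-07 F/cm^2

3.88e-07


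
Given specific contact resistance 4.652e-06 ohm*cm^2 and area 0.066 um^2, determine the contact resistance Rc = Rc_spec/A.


Step 1: Convert area to cm^2: 0.066 um^2 = 6.6000e-10 cm^2
Step 2: Rc = Rc_spec / A = 4.652e-06 / 6.6000e-10
Step 3: Rc = 7.05e+03 ohms

7.05e+03


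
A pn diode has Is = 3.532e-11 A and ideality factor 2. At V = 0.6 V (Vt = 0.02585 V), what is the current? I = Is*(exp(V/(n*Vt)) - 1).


Step 1: V/(n*Vt) = 0.6/(2*0.02585) = 11.6054
Step 2: exp(11.6054) = 1.0969e+05
Step 3: I = 3.532e-11 * (1.0969e+05 - 1) = 3.87e-06 A

3.87e-06


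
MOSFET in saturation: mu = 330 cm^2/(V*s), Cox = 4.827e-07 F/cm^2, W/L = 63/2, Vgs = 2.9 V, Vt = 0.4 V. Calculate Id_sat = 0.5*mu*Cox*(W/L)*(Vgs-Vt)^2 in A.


Step 1: Overdrive voltage Vov = Vgs - Vt = 2.9 - 0.4 = 2.5 V
Step 2: W/L = 63/2 = 31.5
Step 3: Id = 0.5 * 330 * 4.827e-07 * 31.5 * 2.5^2
Step 4: Id = 1.57e-02 A

1.57e-02


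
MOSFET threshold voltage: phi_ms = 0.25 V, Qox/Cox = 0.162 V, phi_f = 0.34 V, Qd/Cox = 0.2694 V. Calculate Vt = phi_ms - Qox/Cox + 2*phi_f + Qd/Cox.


Step 1: Vt = phi_ms - Qox/Cox + 2*phi_f + Qd/Cox
Step 2: Vt = 0.25 - 0.162 + 2*0.34 + 0.2694
Step 3: Vt = 0.25 - 0.162 + 0.68 + 0.2694
Step 4: Vt = 1.0374 V

1.0374


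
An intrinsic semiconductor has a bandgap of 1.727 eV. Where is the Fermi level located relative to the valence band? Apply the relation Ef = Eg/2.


Step 1: For an intrinsic semiconductor, the Fermi level sits at midgap.
Step 2: Ef = Eg / 2 = 1.727 / 2 = 0.8635 eV

0.8635


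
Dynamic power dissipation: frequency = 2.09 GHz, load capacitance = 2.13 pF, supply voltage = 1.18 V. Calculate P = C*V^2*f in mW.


Step 1: V^2 = 1.18^2 = 1.3924 V^2
Step 2: P = C*V^2*f = 2.13e-12 F * 1.3924 * 2.09e9 Hz
Step 3: P = 6.19854708e-03 W
Step 4: P = 6.199 mW

6.199


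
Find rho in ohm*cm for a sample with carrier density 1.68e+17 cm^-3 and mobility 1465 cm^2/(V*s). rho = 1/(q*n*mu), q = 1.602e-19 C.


Step 1: sigma = q * n * mu = 1.602e-19 * 1.68e+17 * 1465 = 3.94284e+01 S/cm
Step 2: rho = 1 / sigma = 1 / 3.94284e+01 = 0.02536 ohm*cm

0.02536


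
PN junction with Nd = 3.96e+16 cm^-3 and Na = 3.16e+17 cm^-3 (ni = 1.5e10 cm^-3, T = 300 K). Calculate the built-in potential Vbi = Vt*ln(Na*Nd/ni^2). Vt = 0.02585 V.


Step 1: Compute Na*Nd/ni^2 = 3.16e+17 * 3.96e+16 / (1.5e10)^2 = 5.5616e+13
Step 2: ln(5.5616e+13) = 31.6495
Step 3: Vbi = 0.02585 * 31.6495 = 0.818 V

0.818


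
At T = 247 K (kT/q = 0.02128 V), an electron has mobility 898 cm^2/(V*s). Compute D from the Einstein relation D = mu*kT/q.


Step 1: D = mu * (kT/q)
Step 2: D = 898 * 0.02128
Step 3: D = 19.11 cm^2/s

19.11


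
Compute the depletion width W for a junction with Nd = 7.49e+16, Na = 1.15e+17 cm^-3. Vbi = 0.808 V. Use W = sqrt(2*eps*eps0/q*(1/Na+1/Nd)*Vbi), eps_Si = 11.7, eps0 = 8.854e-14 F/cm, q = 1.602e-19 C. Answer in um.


Step 1: 1/Na + 1/Nd = 1/1.15e+17 + 1/7.49e+16 = 2.20468e-17
Step 2: 2*eps*eps0/q = 2*11.7*8.854e-14/1.602e-19 = 1.293281e+07
Step 3: W^2 = 1.293281e+07 * 2.20468e-17 * 0.808 = 2.30383e-10
Step 4: W = sqrt(2.30383e-10) = 1.518e-05 cm = 0.1518 um

0.1518


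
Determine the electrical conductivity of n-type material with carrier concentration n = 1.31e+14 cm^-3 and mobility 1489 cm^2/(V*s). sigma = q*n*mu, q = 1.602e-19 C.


Step 1: sigma = q * n * mu
Step 2: sigma = 1.602e-19 * 1.31e+14 * 1489
Step 3: sigma = 3.125e-02 S/cm

3.125e-02


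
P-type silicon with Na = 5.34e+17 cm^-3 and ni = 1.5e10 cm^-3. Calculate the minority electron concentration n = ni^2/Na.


Step 1: Majority hole concentration p ≈ Na = 5.34e+17 cm^-3
Step 2: n = ni^2 / Na = (1.5e10)^2 / 5.34e+17
Step 3: n = 4.21e+02 cm^-3

4.21e+02


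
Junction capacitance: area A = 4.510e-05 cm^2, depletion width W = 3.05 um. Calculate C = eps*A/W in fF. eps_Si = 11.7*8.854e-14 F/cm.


Step 1: eps_Si = 11.7 * 8.854e-14 = 1.035918e-12 F/cm
Step 2: W in cm = 3.05 * 1e-4 = 3.05e-04 cm
Step 3: C = 1.035918e-12 * 4.510e-05 / 3.05e-04 = 1.531800e-13 F
Step 4: C = 153.18 fF

153.18


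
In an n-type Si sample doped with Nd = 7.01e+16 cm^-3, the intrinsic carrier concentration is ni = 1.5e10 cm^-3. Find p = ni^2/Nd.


Step 1: Since Nd >> ni, n ≈ Nd = 7.01e+16 cm^-3
Step 2: p = ni^2 / n = (1.5e10)^2 / 7.01e+16
Step 3: p = 2.25e20 / 7.01e+16 = 3.21e+03 cm^-3

3.21e+03


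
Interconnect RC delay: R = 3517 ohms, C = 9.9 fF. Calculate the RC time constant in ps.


Step 1: tau = R * C
Step 2: tau = 3517 * 9.9 fF = 3517 * 9.9e-15 F
Step 3: tau = 3.48183e-11 s = 34.8183 ps

34.8183


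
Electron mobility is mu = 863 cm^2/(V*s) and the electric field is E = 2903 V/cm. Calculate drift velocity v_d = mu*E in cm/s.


Step 1: v_d = mu * E
Step 2: v_d = 863 * 2903 = 2505289
Step 3: v_d = 2.51e+06 cm/s

2.51e+06


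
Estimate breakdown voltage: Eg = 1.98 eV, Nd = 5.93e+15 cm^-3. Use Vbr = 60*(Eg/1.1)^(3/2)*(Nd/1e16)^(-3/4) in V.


Step 1: Eg/1.1 = 1.98/1.1 = 1.800000
Step 2: (Eg/1.1)^1.5 = 1.800000^1.5 = 2.414953
Step 3: (Nd/1e16)^(-0.75) = (0.593)^(-0.75) = 1.479820
Step 4: Vbr = 60 * 2.414953 * 1.479820 = 214.4 V

214.4


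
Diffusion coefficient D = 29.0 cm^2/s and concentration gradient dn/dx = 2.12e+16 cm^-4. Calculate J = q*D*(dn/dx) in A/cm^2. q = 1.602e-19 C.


Step 1: J = q * D * (dn/dx)
Step 2: J = 1.602e-19 * 29.0 * 2.12e+16
Step 3: J = 9.85e-02 A/cm^2

9.85e-02


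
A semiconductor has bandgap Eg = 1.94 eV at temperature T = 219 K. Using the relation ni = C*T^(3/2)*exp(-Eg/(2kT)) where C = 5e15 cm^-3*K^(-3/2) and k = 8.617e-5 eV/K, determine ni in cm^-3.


Step 1: Compute kT = 8.617e-5 * 219 = 0.01887123 eV
Step 2: Exponent = -Eg/(2kT) = -1.94/(2*0.01887123) = -51.40100
Step 3: T^(3/2) = 219^1.5 = 3240.90
Step 4: ni = 5e15 * 3240.90 * exp(-51.40100) = 7.70e-04 cm^-3

7.70e-04


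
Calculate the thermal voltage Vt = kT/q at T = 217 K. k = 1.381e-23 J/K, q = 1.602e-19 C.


Step 1: kT = 1.381e-23 * 217 = 2.99677e-21 J
Step 2: Vt = kT/q = 2.99677e-21 / 1.602e-19
Step 3: Vt = 0.01871 V

0.01871


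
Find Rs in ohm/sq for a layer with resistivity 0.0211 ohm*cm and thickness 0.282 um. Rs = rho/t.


Step 1: Convert thickness to cm: t = 0.282 um = 2.8200e-05 cm
Step 2: Rs = rho / t = 0.0211 / 2.8200e-05
Step 3: Rs = 748.2 ohm/sq

748.2


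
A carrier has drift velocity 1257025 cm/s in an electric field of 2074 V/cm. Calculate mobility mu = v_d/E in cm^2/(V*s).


Step 1: mu = v_d / E
Step 2: mu = 1257025 / 2074
Step 3: mu = 606.09 cm^2/(V*s)

606.09


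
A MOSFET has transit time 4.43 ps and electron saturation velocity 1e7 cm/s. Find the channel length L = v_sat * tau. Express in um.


Step 1: tau in seconds = 4.43 ps * 1e-12 = 4.4300e-12 s
Step 2: L = v_sat * tau = 1e7 * 4.4300e-12 = 4.4300e-05 cm
Step 3: L in um = 4.4300e-05 * 1e4 = 0.443 um

0.443


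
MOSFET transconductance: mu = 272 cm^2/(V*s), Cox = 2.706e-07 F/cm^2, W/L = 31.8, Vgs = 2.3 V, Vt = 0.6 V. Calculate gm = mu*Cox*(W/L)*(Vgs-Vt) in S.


Step 1: Vov = Vgs - Vt = 2.3 - 0.6 = 1.7 V
Step 2: gm = mu * Cox * (W/L) * Vov
Step 3: gm = 272 * 2.706e-07 * 31.8 * 1.7 = 3.98e-03 S

3.98e-03


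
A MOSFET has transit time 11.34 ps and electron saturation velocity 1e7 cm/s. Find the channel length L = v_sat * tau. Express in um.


Step 1: tau in seconds = 11.34 ps * 1e-12 = 1.1340e-11 s
Step 2: L = v_sat * tau = 1e7 * 1.1340e-11 = 1.1340e-04 cm
Step 3: L in um = 1.1340e-04 * 1e4 = 1.134 um

1.134


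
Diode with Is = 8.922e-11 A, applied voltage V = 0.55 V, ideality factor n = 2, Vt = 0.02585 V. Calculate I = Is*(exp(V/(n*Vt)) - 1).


Step 1: V/(n*Vt) = 0.55/(2*0.02585) = 10.6383
Step 2: exp(10.6383) = 4.1702e+04
Step 3: I = 8.922e-11 * (4.1702e+04 - 1) = 3.72e-06 A

3.72e-06


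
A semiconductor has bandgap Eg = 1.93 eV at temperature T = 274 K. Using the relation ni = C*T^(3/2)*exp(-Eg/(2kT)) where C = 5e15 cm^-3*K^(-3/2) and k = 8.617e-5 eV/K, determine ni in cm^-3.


Step 1: Compute kT = 8.617e-5 * 274 = 0.02361058 eV
Step 2: Exponent = -Eg/(2kT) = -1.93/(2*0.02361058) = -40.87151
Step 3: T^(3/2) = 274^1.5 = 4535.51
Step 4: ni = 5e15 * 4535.51 * exp(-40.87151) = 4.03e+01 cm^-3

4.03e+01


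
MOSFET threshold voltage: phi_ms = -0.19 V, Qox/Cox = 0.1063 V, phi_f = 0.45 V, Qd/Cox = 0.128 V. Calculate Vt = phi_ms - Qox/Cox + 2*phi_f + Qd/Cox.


Step 1: Vt = phi_ms - Qox/Cox + 2*phi_f + Qd/Cox
Step 2: Vt = -0.19 - 0.1063 + 2*0.45 + 0.128
Step 3: Vt = -0.19 - 0.1063 + 0.9 + 0.128
Step 4: Vt = 0.7317 V

0.7317


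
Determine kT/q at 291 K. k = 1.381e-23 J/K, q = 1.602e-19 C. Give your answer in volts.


Step 1: kT = 1.381e-23 * 291 = 4.01871e-21 J
Step 2: Vt = kT/q = 4.01871e-21 / 1.602e-19
Step 3: Vt = 0.02509 V

0.02509


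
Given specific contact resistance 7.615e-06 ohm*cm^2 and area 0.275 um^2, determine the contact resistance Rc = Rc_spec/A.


Step 1: Convert area to cm^2: 0.275 um^2 = 2.7500e-09 cm^2
Step 2: Rc = Rc_spec / A = 7.615e-06 / 2.7500e-09
Step 3: Rc = 2.77e+03 ohms

2.77e+03


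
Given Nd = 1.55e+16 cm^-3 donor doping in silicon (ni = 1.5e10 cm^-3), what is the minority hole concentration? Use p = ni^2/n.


Step 1: Since Nd >> ni, n ≈ Nd = 1.55e+16 cm^-3
Step 2: p = ni^2 / n = (1.5e10)^2 / 1.55e+16
Step 3: p = 2.25e20 / 1.55e+16 = 1.45e+04 cm^-3

1.45e+04


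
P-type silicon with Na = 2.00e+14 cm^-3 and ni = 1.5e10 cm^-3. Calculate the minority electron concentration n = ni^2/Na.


Step 1: Majority hole concentration p ≈ Na = 2.00e+14 cm^-3
Step 2: n = ni^2 / Na = (1.5e10)^2 / 2.00e+14
Step 3: n = 1.13e+06 cm^-3

1.13e+06


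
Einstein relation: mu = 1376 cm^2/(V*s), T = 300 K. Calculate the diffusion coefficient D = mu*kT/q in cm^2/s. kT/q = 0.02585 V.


Step 1: D = mu * (kT/q)
Step 2: D = 1376 * 0.02585
Step 3: D = 35.57 cm^2/s

35.57


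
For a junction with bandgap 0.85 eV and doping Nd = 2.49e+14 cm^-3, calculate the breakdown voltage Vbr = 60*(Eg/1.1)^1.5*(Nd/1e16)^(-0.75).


Step 1: Eg/1.1 = 0.85/1.1 = 0.772727
Step 2: (Eg/1.1)^1.5 = 0.772727^1.5 = 0.679265
Step 3: (Nd/1e16)^(-0.75) = (0.0249)^(-0.75) = 15.953298
Step 4: Vbr = 60 * 0.679265 * 15.953298 = 650.2 V

650.2


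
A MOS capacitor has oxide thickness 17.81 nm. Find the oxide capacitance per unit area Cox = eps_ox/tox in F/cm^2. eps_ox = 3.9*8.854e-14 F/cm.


Step 1: eps_ox = 3.9 * 8.854e-14 = 3.45306e-13 F/cm
Step 2: tox in cm = 17.81 nm * 1e-7 = 1.7810e-06 cm
Step 3: Cox = 3.45306e-13 / 1.7810e-06 = 1.94e-07 F/cm^2

1.94e-07


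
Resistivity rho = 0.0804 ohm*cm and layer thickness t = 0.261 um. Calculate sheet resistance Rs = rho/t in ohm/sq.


Step 1: Convert thickness to cm: t = 0.261 um = 2.6100e-05 cm
Step 2: Rs = rho / t = 0.0804 / 2.6100e-05
Step 3: Rs = 3080.5 ohm/sq

3080.5


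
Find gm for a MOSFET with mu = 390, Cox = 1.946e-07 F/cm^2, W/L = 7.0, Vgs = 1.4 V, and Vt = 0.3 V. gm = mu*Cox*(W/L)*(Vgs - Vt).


Step 1: Vov = Vgs - Vt = 1.4 - 0.3 = 1.1 V
Step 2: gm = mu * Cox * (W/L) * Vov
Step 3: gm = 390 * 1.946e-07 * 7.0 * 1.1 = 5.84e-04 S

5.84e-04


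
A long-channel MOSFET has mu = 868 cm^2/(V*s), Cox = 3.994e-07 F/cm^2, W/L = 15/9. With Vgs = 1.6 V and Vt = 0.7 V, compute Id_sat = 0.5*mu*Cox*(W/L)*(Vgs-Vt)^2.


Step 1: Overdrive voltage Vov = Vgs - Vt = 1.6 - 0.7 = 0.9 V
Step 2: W/L = 15/9 = 1.66667
Step 3: Id = 0.5 * 868 * 3.994e-07 * 1.66667 * 0.9^2
Step 4: Id = 2.34e-04 A

2.34e-04


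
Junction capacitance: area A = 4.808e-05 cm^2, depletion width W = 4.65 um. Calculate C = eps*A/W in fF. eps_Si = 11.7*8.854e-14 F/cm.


Step 1: eps_Si = 11.7 * 8.854e-14 = 1.035918e-12 F/cm
Step 2: W in cm = 4.65 * 1e-4 = 4.65e-04 cm
Step 3: C = 1.035918e-12 * 4.808e-05 / 4.65e-04 = 1.071117e-13 F
Step 4: C = 107.11 fF

107.11


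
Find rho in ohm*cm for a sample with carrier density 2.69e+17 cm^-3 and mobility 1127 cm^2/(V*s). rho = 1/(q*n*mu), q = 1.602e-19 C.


Step 1: sigma = q * n * mu = 1.602e-19 * 2.69e+17 * 1127 = 4.85667e+01 S/cm
Step 2: rho = 1 / sigma = 1 / 4.85667e+01 = 0.02059 ohm*cm

0.02059


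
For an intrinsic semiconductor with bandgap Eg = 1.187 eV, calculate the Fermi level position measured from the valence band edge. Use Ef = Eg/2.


Step 1: For an intrinsic semiconductor, the Fermi level sits at midgap.
Step 2: Ef = Eg / 2 = 1.187 / 2 = 0.5935 eV

0.5935


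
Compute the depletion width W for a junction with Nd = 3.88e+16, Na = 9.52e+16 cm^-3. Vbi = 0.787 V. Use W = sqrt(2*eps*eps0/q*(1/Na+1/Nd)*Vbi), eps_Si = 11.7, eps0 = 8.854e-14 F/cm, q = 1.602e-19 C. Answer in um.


Step 1: 1/Na + 1/Nd = 1/9.52e+16 + 1/3.88e+16 = 3.62774e-17
Step 2: 2*eps*eps0/q = 2*11.7*8.854e-14/1.602e-19 = 1.293281e+07
Step 3: W^2 = 1.293281e+07 * 3.62774e-17 * 0.787 = 3.69236e-10
Step 4: W = sqrt(3.69236e-10) = 1.922e-05 cm = 0.1922 um

0.1922


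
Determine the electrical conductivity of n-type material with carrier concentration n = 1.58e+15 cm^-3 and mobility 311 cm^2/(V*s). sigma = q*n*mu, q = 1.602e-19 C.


Step 1: sigma = q * n * mu
Step 2: sigma = 1.602e-19 * 1.58e+15 * 311
Step 3: sigma = 7.872e-02 S/cm

7.872e-02


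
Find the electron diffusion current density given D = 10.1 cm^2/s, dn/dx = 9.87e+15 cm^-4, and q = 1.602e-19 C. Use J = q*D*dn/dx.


Step 1: J = q * D * (dn/dx)
Step 2: J = 1.602e-19 * 10.1 * 9.87e+15
Step 3: J = 1.60e-02 A/cm^2

1.60e-02


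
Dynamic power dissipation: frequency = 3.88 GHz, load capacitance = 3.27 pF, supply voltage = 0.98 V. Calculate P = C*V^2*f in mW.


Step 1: V^2 = 0.98^2 = 0.9604 V^2
Step 2: P = C*V^2*f = 3.27e-12 F * 0.9604 * 3.88e9 Hz
Step 3: P = 1.218517104e-02 W
Step 4: P = 12.185 mW

12.185


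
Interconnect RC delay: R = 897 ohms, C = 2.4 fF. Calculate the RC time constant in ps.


Step 1: tau = R * C
Step 2: tau = 897 * 2.4 fF = 897 * 2.4e-15 F
Step 3: tau = 2.1528e-12 s = 2.1528 ps

2.1528


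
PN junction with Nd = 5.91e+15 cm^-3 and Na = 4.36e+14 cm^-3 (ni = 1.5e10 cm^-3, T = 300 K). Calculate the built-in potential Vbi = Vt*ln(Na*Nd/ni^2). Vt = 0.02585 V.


Step 1: Compute Na*Nd/ni^2 = 4.36e+14 * 5.91e+15 / (1.5e10)^2 = 1.1452e+10
Step 2: ln(1.1452e+10) = 23.1614
Step 3: Vbi = 0.02585 * 23.1614 = 0.599 V

0.599


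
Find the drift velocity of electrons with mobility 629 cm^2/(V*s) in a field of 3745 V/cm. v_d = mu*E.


Step 1: v_d = mu * E
Step 2: v_d = 629 * 3745 = 2355605
Step 3: v_d = 2.36e+06 cm/s

2.36e+06


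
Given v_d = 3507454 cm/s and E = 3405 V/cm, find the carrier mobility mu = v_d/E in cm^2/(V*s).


Step 1: mu = v_d / E
Step 2: mu = 3507454 / 3405
Step 3: mu = 1030.09 cm^2/(V*s)

1030.09


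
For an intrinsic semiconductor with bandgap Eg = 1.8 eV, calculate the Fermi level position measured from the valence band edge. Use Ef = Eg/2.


Step 1: For an intrinsic semiconductor, the Fermi level sits at midgap.
Step 2: Ef = Eg / 2 = 1.8 / 2 = 0.9 eV

0.9


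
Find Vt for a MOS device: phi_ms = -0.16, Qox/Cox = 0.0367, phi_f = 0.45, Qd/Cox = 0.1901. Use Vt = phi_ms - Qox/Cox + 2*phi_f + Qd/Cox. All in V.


Step 1: Vt = phi_ms - Qox/Cox + 2*phi_f + Qd/Cox
Step 2: Vt = -0.16 - 0.0367 + 2*0.45 + 0.1901
Step 3: Vt = -0.16 - 0.0367 + 0.9 + 0.1901
Step 4: Vt = 0.8934 V

0.8934


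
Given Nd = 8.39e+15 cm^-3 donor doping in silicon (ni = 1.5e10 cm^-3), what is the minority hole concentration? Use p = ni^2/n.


Step 1: Since Nd >> ni, n ≈ Nd = 8.39e+15 cm^-3
Step 2: p = ni^2 / n = (1.5e10)^2 / 8.39e+15
Step 3: p = 2.25e20 / 8.39e+15 = 2.68e+04 cm^-3

2.68e+04


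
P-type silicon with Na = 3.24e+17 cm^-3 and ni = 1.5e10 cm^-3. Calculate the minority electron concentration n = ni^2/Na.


Step 1: Majority hole concentration p ≈ Na = 3.24e+17 cm^-3
Step 2: n = ni^2 / Na = (1.5e10)^2 / 3.24e+17
Step 3: n = 6.94e+02 cm^-3

6.94e+02


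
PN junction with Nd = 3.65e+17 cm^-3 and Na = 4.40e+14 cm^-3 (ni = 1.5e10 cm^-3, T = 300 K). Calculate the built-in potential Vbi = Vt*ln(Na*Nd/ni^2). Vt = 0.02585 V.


Step 1: Compute Na*Nd/ni^2 = 4.40e+14 * 3.65e+17 / (1.5e10)^2 = 7.1378e+11
Step 2: ln(7.1378e+11) = 27.2938
Step 3: Vbi = 0.02585 * 27.2938 = 0.706 V

0.706


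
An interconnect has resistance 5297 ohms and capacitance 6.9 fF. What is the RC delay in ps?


Step 1: tau = R * C
Step 2: tau = 5297 * 6.9 fF = 5297 * 6.9e-15 F
Step 3: tau = 3.65493e-11 s = 36.5493 ps

36.5493


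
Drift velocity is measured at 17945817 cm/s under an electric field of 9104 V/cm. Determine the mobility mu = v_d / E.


Step 1: mu = v_d / E
Step 2: mu = 17945817 / 9104
Step 3: mu = 1971.2 cm^2/(V*s)

1971.2


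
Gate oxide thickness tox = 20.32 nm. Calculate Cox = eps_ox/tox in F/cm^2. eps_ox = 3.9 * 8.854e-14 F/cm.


Step 1: eps_ox = 3.9 * 8.854e-14 = 3.45306e-13 F/cm
Step 2: tox in cm = 20.32 nm * 1e-7 = 2.0320e-06 cm
Step 3: Cox = 3.45306e-13 / 2.0320e-06 = 1.70e-07 F/cm^2

1.70e-07


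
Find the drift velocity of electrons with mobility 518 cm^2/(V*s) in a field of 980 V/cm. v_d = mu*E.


Step 1: v_d = mu * E
Step 2: v_d = 518 * 980 = 507640
Step 3: v_d = 5.08e+05 cm/s

5.08e+05


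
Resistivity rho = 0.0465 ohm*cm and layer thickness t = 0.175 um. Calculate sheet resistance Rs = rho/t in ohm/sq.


Step 1: Convert thickness to cm: t = 0.175 um = 1.7500e-05 cm
Step 2: Rs = rho / t = 0.0465 / 1.7500e-05
Step 3: Rs = 2657.1 ohm/sq

2657.1


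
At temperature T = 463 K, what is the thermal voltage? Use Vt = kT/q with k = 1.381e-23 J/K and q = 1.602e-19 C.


Step 1: kT = 1.381e-23 * 463 = 6.39403e-21 J
Step 2: Vt = kT/q = 6.39403e-21 / 1.602e-19
Step 3: Vt = 0.03991 V

0.03991


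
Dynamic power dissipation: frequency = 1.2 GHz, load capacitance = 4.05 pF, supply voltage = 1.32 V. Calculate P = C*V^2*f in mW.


Step 1: V^2 = 1.32^2 = 1.7424 V^2
Step 2: P = C*V^2*f = 4.05e-12 F * 1.7424 * 1.2e9 Hz
Step 3: P = 8.468064e-03 W
Step 4: P = 8.468 mW

8.468


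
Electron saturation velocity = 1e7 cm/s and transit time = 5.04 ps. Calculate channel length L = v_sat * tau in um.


Step 1: tau in seconds = 5.04 ps * 1e-12 = 5.0400e-12 s
Step 2: L = v_sat * tau = 1e7 * 5.0400e-12 = 5.0400e-05 cm
Step 3: L in um = 5.0400e-05 * 1e4 = 0.504 um

0.504


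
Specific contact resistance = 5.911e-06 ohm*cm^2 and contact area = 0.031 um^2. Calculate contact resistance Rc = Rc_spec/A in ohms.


Step 1: Convert area to cm^2: 0.031 um^2 = 3.1000e-10 cm^2
Step 2: Rc = Rc_spec / A = 5.911e-06 / 3.1000e-10
Step 3: Rc = 1.91e+04 ohms

1.91e+04


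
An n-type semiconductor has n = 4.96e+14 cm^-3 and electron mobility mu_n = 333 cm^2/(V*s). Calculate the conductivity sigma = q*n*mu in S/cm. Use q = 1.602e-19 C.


Step 1: sigma = q * n * mu
Step 2: sigma = 1.602e-19 * 4.96e+14 * 333
Step 3: sigma = 2.646e-02 S/cm

2.646e-02


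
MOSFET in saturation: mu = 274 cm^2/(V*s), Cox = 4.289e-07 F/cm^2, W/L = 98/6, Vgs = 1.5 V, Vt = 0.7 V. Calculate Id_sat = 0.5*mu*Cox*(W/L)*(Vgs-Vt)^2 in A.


Step 1: Overdrive voltage Vov = Vgs - Vt = 1.5 - 0.7 = 0.8 V
Step 2: W/L = 98/6 = 16.3333
Step 3: Id = 0.5 * 274 * 4.289e-07 * 16.3333 * 0.8^2
Step 4: Id = 6.14e-04 A

6.14e-04


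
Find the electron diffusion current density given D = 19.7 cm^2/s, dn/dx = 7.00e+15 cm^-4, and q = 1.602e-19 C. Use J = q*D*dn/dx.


Step 1: J = q * D * (dn/dx)
Step 2: J = 1.602e-19 * 19.7 * 7.00e+15
Step 3: J = 2.21e-02 A/cm^2

2.21e-02


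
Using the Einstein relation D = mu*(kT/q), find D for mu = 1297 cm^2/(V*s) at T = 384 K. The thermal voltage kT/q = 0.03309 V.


Step 1: D = mu * (kT/q)
Step 2: D = 1297 * 0.03309
Step 3: D = 42.92 cm^2/s

42.92


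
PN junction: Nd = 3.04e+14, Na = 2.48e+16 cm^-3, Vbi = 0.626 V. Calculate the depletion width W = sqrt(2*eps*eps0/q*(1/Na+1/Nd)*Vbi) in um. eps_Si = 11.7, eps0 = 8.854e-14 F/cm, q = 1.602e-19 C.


Step 1: 1/Na + 1/Nd = 1/2.48e+16 + 1/3.04e+14 = 3.32980e-15
Step 2: 2*eps*eps0/q = 2*11.7*8.854e-14/1.602e-19 = 1.293281e+07
Step 3: W^2 = 1.293281e+07 * 3.32980e-15 * 0.626 = 2.69579e-08
Step 4: W = sqrt(2.69579e-08) = 1.642e-04 cm = 1.642 um

1.642


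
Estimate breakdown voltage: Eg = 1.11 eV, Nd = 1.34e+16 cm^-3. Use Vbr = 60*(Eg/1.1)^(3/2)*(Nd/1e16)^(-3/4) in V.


Step 1: Eg/1.1 = 1.11/1.1 = 1.009091
Step 2: (Eg/1.1)^1.5 = 1.009091^1.5 = 1.013667
Step 3: (Nd/1e16)^(-0.75) = (1.34)^(-0.75) = 0.802918
Step 4: Vbr = 60 * 1.013667 * 0.802918 = 48.8 V

48.8


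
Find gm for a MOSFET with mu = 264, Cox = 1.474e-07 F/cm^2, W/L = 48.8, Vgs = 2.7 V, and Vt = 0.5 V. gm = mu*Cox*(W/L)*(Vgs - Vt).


Step 1: Vov = Vgs - Vt = 2.7 - 0.5 = 2.2 V
Step 2: gm = mu * Cox * (W/L) * Vov
Step 3: gm = 264 * 1.474e-07 * 48.8 * 2.2 = 4.18e-03 S

4.18e-03


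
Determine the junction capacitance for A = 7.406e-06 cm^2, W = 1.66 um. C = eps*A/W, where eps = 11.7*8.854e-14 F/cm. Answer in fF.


Step 1: eps_Si = 11.7 * 8.854e-14 = 1.035918e-12 F/cm
Step 2: W in cm = 1.66 * 1e-4 = 1.66e-04 cm
Step 3: C = 1.035918e-12 * 7.406e-06 / 1.66e-04 = 4.621692e-14 F
Step 4: C = 46.22 fF

46.22


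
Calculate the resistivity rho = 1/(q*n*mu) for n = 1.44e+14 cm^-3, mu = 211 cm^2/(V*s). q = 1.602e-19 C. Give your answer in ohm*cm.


Step 1: sigma = q * n * mu = 1.602e-19 * 1.44e+14 * 211 = 4.86752e-03 S/cm
Step 2: rho = 1 / sigma = 1 / 4.86752e-03 = 205.4 ohm*cm

205.4


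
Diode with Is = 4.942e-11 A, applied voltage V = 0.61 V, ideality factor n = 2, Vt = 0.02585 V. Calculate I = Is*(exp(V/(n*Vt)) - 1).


Step 1: V/(n*Vt) = 0.61/(2*0.02585) = 11.7988
Step 2: exp(11.7988) = 1.3309e+05
Step 3: I = 4.942e-11 * (1.3309e+05 - 1) = 6.58e-06 A

6.58e-06


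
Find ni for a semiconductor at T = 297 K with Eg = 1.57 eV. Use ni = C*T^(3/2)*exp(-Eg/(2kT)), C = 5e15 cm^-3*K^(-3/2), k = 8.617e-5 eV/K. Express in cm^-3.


Step 1: Compute kT = 8.617e-5 * 297 = 0.02559249 eV
Step 2: Exponent = -Eg/(2kT) = -1.57/(2*0.02559249) = -30.67306
Step 3: T^(3/2) = 297^1.5 = 5118.41
Step 4: ni = 5e15 * 5118.41 * exp(-30.67306) = 1.22e+06 cm^-3

1.22e+06


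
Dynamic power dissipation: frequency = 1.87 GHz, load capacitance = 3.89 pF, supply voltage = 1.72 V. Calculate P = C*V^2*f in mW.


Step 1: V^2 = 1.72^2 = 2.9584 V^2
Step 2: P = C*V^2*f = 3.89e-12 F * 2.9584 * 1.87e9 Hz
Step 3: P = 2.152028912e-02 W
Step 4: P = 21.52 mW

21.52


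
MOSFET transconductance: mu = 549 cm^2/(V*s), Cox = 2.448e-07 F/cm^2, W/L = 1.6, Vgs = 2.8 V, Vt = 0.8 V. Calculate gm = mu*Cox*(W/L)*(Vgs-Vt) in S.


Step 1: Vov = Vgs - Vt = 2.8 - 0.8 = 2.0 V
Step 2: gm = mu * Cox * (W/L) * Vov
Step 3: gm = 549 * 2.448e-07 * 1.6 * 2.0 = 4.30e-04 S

4.30e-04


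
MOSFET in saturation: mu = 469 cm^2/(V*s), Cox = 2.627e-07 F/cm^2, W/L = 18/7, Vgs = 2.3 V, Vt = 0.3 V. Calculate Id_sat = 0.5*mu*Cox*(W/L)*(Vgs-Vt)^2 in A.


Step 1: Overdrive voltage Vov = Vgs - Vt = 2.3 - 0.3 = 2.0 V
Step 2: W/L = 18/7 = 2.57143
Step 3: Id = 0.5 * 469 * 2.627e-07 * 2.57143 * 2.0^2
Step 4: Id = 6.34e-04 A

6.34e-04


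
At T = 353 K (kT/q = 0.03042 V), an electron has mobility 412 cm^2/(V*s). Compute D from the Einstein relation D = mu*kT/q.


Step 1: D = mu * (kT/q)
Step 2: D = 412 * 0.03042
Step 3: D = 12.53 cm^2/s

12.53


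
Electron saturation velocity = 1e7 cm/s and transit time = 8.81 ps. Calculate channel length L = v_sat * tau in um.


Step 1: tau in seconds = 8.81 ps * 1e-12 = 8.8100e-12 s
Step 2: L = v_sat * tau = 1e7 * 8.8100e-12 = 8.8100e-05 cm
Step 3: L in um = 8.8100e-05 * 1e4 = 0.881 um

0.881


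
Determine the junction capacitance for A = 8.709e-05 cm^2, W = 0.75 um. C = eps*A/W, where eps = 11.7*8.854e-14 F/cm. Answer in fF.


Step 1: eps_Si = 11.7 * 8.854e-14 = 1.035918e-12 F/cm
Step 2: W in cm = 0.75 * 1e-4 = 7.50e-05 cm
Step 3: C = 1.035918e-12 * 8.709e-05 / 7.50e-05 = 1.202908e-12 F
Step 4: C = 1202.91 fF

1202.91


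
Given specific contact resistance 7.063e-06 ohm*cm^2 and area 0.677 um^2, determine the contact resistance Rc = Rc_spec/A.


Step 1: Convert area to cm^2: 0.677 um^2 = 6.7700e-09 cm^2
Step 2: Rc = Rc_spec / A = 7.063e-06 / 6.7700e-09
Step 3: Rc = 1.04e+03 ohms

1.04e+03


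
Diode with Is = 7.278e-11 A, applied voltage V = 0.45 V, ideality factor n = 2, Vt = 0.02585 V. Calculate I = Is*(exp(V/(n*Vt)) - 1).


Step 1: V/(n*Vt) = 0.45/(2*0.02585) = 8.7041
Step 2: exp(8.7041) = 6.0276e+03
Step 3: I = 7.278e-11 * (6.0276e+03 - 1) = 4.39e-07 A

4.39e-07


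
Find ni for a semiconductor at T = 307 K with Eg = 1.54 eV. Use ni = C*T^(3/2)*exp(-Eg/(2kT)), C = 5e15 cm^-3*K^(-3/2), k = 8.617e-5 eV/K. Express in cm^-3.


Step 1: Compute kT = 8.617e-5 * 307 = 0.02645419 eV
Step 2: Exponent = -Eg/(2kT) = -1.54/(2*0.02645419) = -29.10692
Step 3: T^(3/2) = 307^1.5 = 5379.07
Step 4: ni = 5e15 * 5379.07 * exp(-29.10692) = 6.15e+06 cm^-3

6.15e+06


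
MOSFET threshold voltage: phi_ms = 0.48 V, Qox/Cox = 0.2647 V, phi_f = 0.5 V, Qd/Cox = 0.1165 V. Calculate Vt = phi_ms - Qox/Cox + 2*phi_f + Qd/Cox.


Step 1: Vt = phi_ms - Qox/Cox + 2*phi_f + Qd/Cox
Step 2: Vt = 0.48 - 0.2647 + 2*0.5 + 0.1165
Step 3: Vt = 0.48 - 0.2647 + 1.0 + 0.1165
Step 4: Vt = 1.3318 V

1.3318


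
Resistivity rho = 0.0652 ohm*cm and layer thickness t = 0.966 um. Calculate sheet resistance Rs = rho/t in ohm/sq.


Step 1: Convert thickness to cm: t = 0.966 um = 9.6600e-05 cm
Step 2: Rs = rho / t = 0.0652 / 9.6600e-05
Step 3: Rs = 674.9 ohm/sq

674.9


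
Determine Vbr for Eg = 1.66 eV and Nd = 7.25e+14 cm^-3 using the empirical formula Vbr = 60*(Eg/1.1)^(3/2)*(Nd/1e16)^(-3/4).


Step 1: Eg/1.1 = 1.66/1.1 = 1.509091
Step 2: (Eg/1.1)^1.5 = 1.509091^1.5 = 1.853844
Step 3: (Nd/1e16)^(-0.75) = (0.0725)^(-0.75) = 7.157255
Step 4: Vbr = 60 * 1.853844 * 7.157255 = 796.1 V

796.1


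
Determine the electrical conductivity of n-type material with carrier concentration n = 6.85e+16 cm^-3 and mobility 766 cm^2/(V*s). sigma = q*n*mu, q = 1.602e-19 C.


Step 1: sigma = q * n * mu
Step 2: sigma = 1.602e-19 * 6.85e+16 * 766
Step 3: sigma = 8.406e+00 S/cm

8.406e+00


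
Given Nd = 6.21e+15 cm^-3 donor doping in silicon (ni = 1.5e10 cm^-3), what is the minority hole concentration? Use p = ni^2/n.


Step 1: Since Nd >> ni, n ≈ Nd = 6.21e+15 cm^-3
Step 2: p = ni^2 / n = (1.5e10)^2 / 6.21e+15
Step 3: p = 2.25e20 / 6.21e+15 = 3.62e+04 cm^-3

3.62e+04


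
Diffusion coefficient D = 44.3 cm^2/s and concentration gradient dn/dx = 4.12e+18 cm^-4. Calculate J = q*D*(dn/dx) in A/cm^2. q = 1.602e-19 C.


Step 1: J = q * D * (dn/dx)
Step 2: J = 1.602e-19 * 44.3 * 4.12e+18
Step 3: J = 2.92e+01 A/cm^2

2.92e+01


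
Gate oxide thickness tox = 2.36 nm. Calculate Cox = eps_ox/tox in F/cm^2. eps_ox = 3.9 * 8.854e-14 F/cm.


Step 1: eps_ox = 3.9 * 8.854e-14 = 3.45306e-13 F/cm
Step 2: tox in cm = 2.36 nm * 1e-7 = 2.3600e-07 cm
Step 3: Cox = 3.45306e-13 / 2.3600e-07 = 1.46e-06 F/cm^2

1.46e-06


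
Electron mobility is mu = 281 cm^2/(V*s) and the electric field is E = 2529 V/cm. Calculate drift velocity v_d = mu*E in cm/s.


Step 1: v_d = mu * E
Step 2: v_d = 281 * 2529 = 710649
Step 3: v_d = 7.11e+05 cm/s

7.11e+05


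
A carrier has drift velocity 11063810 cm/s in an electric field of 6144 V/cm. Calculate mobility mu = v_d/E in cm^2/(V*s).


Step 1: mu = v_d / E
Step 2: mu = 11063810 / 6144
Step 3: mu = 1800.75 cm^2/(V*s)

1800.75


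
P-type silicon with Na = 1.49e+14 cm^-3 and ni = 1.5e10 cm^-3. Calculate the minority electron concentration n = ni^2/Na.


Step 1: Majority hole concentration p ≈ Na = 1.49e+14 cm^-3
Step 2: n = ni^2 / Na = (1.5e10)^2 / 1.49e+14
Step 3: n = 1.51e+06 cm^-3

1.51e+06


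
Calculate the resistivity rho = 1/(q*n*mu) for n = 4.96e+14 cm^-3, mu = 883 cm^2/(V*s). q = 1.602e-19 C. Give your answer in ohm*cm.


Step 1: sigma = q * n * mu = 1.602e-19 * 4.96e+14 * 883 = 7.01625e-02 S/cm
Step 2: rho = 1 / sigma = 1 / 7.01625e-02 = 14.25 ohm*cm

14.25


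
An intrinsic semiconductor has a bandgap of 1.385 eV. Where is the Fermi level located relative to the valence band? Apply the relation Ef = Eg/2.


Step 1: For an intrinsic semiconductor, the Fermi level sits at midgap.
Step 2: Ef = Eg / 2 = 1.385 / 2 = 0.6925 eV

0.6925


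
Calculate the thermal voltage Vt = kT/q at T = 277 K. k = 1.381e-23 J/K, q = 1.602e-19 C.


Step 1: kT = 1.381e-23 * 277 = 3.82537e-21 J
Step 2: Vt = kT/q = 3.82537e-21 / 1.602e-19
Step 3: Vt = 0.02388 V

0.02388


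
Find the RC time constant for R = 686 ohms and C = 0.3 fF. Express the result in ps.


Step 1: tau = R * C
Step 2: tau = 686 * 0.3 fF = 686 * 3.0e-16 F
Step 3: tau = 2.058e-13 s = 0.2058 ps

0.2058


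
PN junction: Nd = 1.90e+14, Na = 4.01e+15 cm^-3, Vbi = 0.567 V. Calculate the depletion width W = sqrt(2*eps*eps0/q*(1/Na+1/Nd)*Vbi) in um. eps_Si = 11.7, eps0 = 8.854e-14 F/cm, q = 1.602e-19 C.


Step 1: 1/Na + 1/Nd = 1/4.01e+15 + 1/1.90e+14 = 5.51253e-15
Step 2: 2*eps*eps0/q = 2*11.7*8.854e-14/1.602e-19 = 1.293281e+07
Step 3: W^2 = 1.293281e+07 * 5.51253e-15 * 0.567 = 4.04228e-08
Step 4: W = sqrt(4.04228e-08) = 2.011e-04 cm = 2.011 um

2.011


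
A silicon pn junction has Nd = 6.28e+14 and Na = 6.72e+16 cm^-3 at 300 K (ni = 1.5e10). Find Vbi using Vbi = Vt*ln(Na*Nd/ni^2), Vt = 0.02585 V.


Step 1: Compute Na*Nd/ni^2 = 6.72e+16 * 6.28e+14 / (1.5e10)^2 = 1.8756e+11
Step 2: ln(1.8756e+11) = 25.9574
Step 3: Vbi = 0.02585 * 25.9574 = 0.671 V

0.671


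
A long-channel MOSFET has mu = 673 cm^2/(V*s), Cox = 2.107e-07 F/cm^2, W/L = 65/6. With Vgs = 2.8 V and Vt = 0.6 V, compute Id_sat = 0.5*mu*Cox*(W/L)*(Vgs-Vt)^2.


Step 1: Overdrive voltage Vov = Vgs - Vt = 2.8 - 0.6 = 2.2 V
Step 2: W/L = 65/6 = 10.8333
Step 3: Id = 0.5 * 673 * 2.107e-07 * 10.8333 * 2.2^2
Step 4: Id = 3.72e-03 A

3.72e-03


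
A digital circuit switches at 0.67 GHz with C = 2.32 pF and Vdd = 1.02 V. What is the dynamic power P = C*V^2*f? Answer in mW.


Step 1: V^2 = 1.02^2 = 1.0404 V^2
Step 2: P = C*V^2*f = 2.32e-12 F * 1.0404 * 0.67e9 Hz
Step 3: P = 1.61719776e-03 W
Step 4: P = 1.617 mW

1.617


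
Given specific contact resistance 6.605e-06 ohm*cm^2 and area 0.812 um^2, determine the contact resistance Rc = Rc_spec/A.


Step 1: Convert area to cm^2: 0.812 um^2 = 8.1200e-09 cm^2
Step 2: Rc = Rc_spec / A = 6.605e-06 / 8.1200e-09
Step 3: Rc = 8.13e+02 ohms

8.13e+02


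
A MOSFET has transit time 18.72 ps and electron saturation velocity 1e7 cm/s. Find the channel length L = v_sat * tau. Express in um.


Step 1: tau in seconds = 18.72 ps * 1e-12 = 1.8720e-11 s
Step 2: L = v_sat * tau = 1e7 * 1.8720e-11 = 1.8720e-04 cm
Step 3: L in um = 1.8720e-04 * 1e4 = 1.872 um

1.872


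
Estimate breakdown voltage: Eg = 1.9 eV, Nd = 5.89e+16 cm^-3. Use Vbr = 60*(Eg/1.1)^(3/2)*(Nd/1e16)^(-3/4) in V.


Step 1: Eg/1.1 = 1.9/1.1 = 1.727273
Step 2: (Eg/1.1)^1.5 = 1.727273^1.5 = 2.270082
Step 3: (Nd/1e16)^(-0.75) = (5.89)^(-0.75) = 0.264493
Step 4: Vbr = 60 * 2.270082 * 0.264493 = 36.0 V

36.0


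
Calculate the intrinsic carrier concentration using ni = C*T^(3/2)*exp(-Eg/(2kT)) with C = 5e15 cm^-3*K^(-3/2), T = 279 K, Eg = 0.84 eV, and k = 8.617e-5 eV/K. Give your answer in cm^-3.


Step 1: Compute kT = 8.617e-5 * 279 = 0.02404143 eV
Step 2: Exponent = -Eg/(2kT) = -0.84/(2*0.02404143) = -17.46984
Step 3: T^(3/2) = 279^1.5 = 4660.22
Step 4: ni = 5e15 * 4660.22 * exp(-17.46984) = 6.03e+11 cm^-3

6.03e+11


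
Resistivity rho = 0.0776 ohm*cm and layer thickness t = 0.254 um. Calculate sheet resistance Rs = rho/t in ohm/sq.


Step 1: Convert thickness to cm: t = 0.254 um = 2.5400e-05 cm
Step 2: Rs = rho / t = 0.0776 / 2.5400e-05
Step 3: Rs = 3055.1 ohm/sq

3055.1


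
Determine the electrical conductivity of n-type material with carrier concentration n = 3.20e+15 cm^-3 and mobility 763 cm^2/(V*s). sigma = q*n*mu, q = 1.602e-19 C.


Step 1: sigma = q * n * mu
Step 2: sigma = 1.602e-19 * 3.20e+15 * 763
Step 3: sigma = 3.911e-01 S/cm

3.911e-01


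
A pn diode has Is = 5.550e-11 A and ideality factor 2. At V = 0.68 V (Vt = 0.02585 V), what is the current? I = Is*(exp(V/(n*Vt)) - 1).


Step 1: V/(n*Vt) = 0.68/(2*0.02585) = 13.1528
Step 2: exp(13.1528) = 5.1545e+05
Step 3: I = 5.550e-11 * (5.1545e+05 - 1) = 2.86e-05 A

2.86e-05


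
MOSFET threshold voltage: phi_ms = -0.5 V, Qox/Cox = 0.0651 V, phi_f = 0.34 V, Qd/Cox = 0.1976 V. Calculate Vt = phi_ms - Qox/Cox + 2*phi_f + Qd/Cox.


Step 1: Vt = phi_ms - Qox/Cox + 2*phi_f + Qd/Cox
Step 2: Vt = -0.5 - 0.0651 + 2*0.34 + 0.1976
Step 3: Vt = -0.5 - 0.0651 + 0.68 + 0.1976
Step 4: Vt = 0.3125 V

0.3125


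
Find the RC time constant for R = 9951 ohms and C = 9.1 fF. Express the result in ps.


Step 1: tau = R * C
Step 2: tau = 9951 * 9.1 fF = 9951 * 9.1e-15 F
Step 3: tau = 9.05541e-11 s = 90.5541 ps

90.5541


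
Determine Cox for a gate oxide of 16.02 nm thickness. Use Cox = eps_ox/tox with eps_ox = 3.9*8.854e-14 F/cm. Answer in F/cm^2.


Step 1: eps_ox = 3.9 * 8.854e-14 = 3.45306e-13 F/cm
Step 2: tox in cm = 16.02 nm * 1e-7 = 1.6020e-06 cm
Step 3: Cox = 3.45306e-13 / 1.6020e-06 = 2.16e-07 F/cm^2

2.16e-07


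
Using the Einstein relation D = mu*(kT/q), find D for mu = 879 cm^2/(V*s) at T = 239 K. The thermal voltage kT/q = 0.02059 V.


Step 1: D = mu * (kT/q)
Step 2: D = 879 * 0.02059
Step 3: D = 18.1 cm^2/s

18.1


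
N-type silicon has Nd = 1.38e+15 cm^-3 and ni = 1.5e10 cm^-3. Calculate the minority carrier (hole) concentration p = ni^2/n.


Step 1: Since Nd >> ni, n ≈ Nd = 1.38e+15 cm^-3
Step 2: p = ni^2 / n = (1.5e10)^2 / 1.38e+15
Step 3: p = 2.25e20 / 1.38e+15 = 1.63e+05 cm^-3

1.63e+05


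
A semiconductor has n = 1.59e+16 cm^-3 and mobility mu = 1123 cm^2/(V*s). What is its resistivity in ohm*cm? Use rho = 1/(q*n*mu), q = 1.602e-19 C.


Step 1: sigma = q * n * mu = 1.602e-19 * 1.59e+16 * 1123 = 2.86048e+00 S/cm
Step 2: rho = 1 / sigma = 1 / 2.86048e+00 = 0.3496 ohm*cm

0.3496


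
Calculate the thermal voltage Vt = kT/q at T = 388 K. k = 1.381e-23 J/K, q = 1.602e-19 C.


Step 1: kT = 1.381e-23 * 388 = 5.35828e-21 J
Step 2: Vt = kT/q = 5.35828e-21 / 1.602e-19
Step 3: Vt = 0.03345 V

0.03345


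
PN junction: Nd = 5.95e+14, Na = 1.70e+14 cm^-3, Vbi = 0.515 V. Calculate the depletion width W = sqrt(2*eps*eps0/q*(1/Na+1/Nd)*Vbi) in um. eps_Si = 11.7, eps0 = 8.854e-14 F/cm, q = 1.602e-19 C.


Step 1: 1/Na + 1/Nd = 1/1.70e+14 + 1/5.95e+14 = 7.56303e-15
Step 2: 2*eps*eps0/q = 2*11.7*8.854e-14/1.602e-19 = 1.293281e+07
Step 3: W^2 = 1.293281e+07 * 7.56303e-15 * 0.515 = 5.03728e-08
Step 4: W = sqrt(5.03728e-08) = 2.244e-04 cm = 2.244 um

2.244


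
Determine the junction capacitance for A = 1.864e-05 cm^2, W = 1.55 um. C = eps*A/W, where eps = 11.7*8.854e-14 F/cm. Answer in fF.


Step 1: eps_Si = 11.7 * 8.854e-14 = 1.035918e-12 F/cm
Step 2: W in cm = 1.55 * 1e-4 = 1.55e-04 cm
Step 3: C = 1.035918e-12 * 1.864e-05 / 1.55e-04 = 1.245775e-13 F
Step 4: C = 124.58 fF

124.58


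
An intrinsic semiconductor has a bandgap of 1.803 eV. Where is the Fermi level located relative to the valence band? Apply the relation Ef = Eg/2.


Step 1: For an intrinsic semiconductor, the Fermi level sits at midgap.
Step 2: Ef = Eg / 2 = 1.803 / 2 = 0.9015 eV

0.9015


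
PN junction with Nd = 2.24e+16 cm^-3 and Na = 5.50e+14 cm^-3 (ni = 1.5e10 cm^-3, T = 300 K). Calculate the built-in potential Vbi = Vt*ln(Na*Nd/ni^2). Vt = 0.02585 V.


Step 1: Compute Na*Nd/ni^2 = 5.50e+14 * 2.24e+16 / (1.5e10)^2 = 5.4756e+10
Step 2: ln(5.4756e+10) = 24.7262
Step 3: Vbi = 0.02585 * 24.7262 = 0.639 V

0.639


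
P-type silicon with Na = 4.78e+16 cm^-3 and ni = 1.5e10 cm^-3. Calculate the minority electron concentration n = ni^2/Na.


Step 1: Majority hole concentration p ≈ Na = 4.78e+16 cm^-3
Step 2: n = ni^2 / Na = (1.5e10)^2 / 4.78e+16
Step 3: n = 4.71e+03 cm^-3

4.71e+03


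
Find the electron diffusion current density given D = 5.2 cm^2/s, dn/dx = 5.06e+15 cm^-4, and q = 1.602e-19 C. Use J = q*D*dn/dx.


Step 1: J = q * D * (dn/dx)
Step 2: J = 1.602e-19 * 5.2 * 5.06e+15
Step 3: J = 4.22e-03 A/cm^2

4.22e-03


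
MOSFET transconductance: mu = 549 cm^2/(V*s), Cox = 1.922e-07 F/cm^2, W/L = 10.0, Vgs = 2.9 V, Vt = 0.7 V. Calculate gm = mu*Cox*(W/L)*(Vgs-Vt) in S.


Step 1: Vov = Vgs - Vt = 2.9 - 0.7 = 2.2 V
Step 2: gm = mu * Cox * (W/L) * Vov
Step 3: gm = 549 * 1.922e-07 * 10.0 * 2.2 = 2.32e-03 S

2.32e-03


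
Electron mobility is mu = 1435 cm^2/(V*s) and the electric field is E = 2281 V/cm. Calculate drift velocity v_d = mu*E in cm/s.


Step 1: v_d = mu * E
Step 2: v_d = 1435 * 2281 = 3273235
Step 3: v_d = 3.27e+06 cm/s

3.27e+06


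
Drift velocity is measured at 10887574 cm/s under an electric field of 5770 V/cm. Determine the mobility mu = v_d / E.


Step 1: mu = v_d / E
Step 2: mu = 10887574 / 5770
Step 3: mu = 1886.93 cm^2/(V*s)

1886.93


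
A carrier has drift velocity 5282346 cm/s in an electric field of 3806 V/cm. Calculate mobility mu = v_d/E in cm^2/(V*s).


Step 1: mu = v_d / E
Step 2: mu = 5282346 / 3806
Step 3: mu = 1387.9 cm^2/(V*s)

1387.9


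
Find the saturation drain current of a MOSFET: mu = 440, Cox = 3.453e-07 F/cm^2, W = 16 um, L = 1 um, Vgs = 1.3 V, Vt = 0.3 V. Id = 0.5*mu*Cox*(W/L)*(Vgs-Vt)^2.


Step 1: Overdrive voltage Vov = Vgs - Vt = 1.3 - 0.3 = 1.0 V
Step 2: W/L = 16/1 = 16
Step 3: Id = 0.5 * 440 * 3.453e-07 * 16 * 1.0^2
Step 4: Id = 1.22e-03 A

1.22e-03


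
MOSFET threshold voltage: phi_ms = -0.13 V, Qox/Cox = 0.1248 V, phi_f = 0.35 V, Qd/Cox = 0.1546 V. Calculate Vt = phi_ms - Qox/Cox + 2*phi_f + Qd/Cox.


Step 1: Vt = phi_ms - Qox/Cox + 2*phi_f + Qd/Cox
Step 2: Vt = -0.13 - 0.1248 + 2*0.35 + 0.1546
Step 3: Vt = -0.13 - 0.1248 + 0.7 + 0.1546
Step 4: Vt = 0.5998 V

0.5998


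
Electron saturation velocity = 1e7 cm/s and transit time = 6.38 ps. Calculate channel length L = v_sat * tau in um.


Step 1: tau in seconds = 6.38 ps * 1e-12 = 6.3800e-12 s
Step 2: L = v_sat * tau = 1e7 * 6.3800e-12 = 6.3800e-05 cm
Step 3: L in um = 6.3800e-05 * 1e4 = 0.638 um

0.638


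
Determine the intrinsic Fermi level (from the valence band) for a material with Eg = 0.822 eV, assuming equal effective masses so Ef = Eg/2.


Step 1: For an intrinsic semiconductor, the Fermi level sits at midgap.
Step 2: Ef = Eg / 2 = 0.822 / 2 = 0.411 eV

0.411


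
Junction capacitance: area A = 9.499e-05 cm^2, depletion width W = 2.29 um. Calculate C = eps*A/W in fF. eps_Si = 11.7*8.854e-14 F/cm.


Step 1: eps_Si = 11.7 * 8.854e-14 = 1.035918e-12 F/cm
Step 2: W in cm = 2.29 * 1e-4 = 2.29e-04 cm
Step 3: C = 1.035918e-12 * 9.499e-05 / 2.29e-04 = 4.297024e-13 F
Step 4: C = 429.7 fF

429.7


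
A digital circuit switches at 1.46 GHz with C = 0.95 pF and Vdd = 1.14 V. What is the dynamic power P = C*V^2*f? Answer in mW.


Step 1: V^2 = 1.14^2 = 1.2996 V^2
Step 2: P = C*V^2*f = 0.95e-12 F * 1.2996 * 1.46e9 Hz
Step 3: P = 1.8025452e-03 W
Step 4: P = 1.803 mW

1.803


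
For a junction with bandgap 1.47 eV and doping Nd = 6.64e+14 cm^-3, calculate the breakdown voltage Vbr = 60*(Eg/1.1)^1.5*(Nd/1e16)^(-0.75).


Step 1: Eg/1.1 = 1.47/1.1 = 1.336364
Step 2: (Eg/1.1)^1.5 = 1.336364^1.5 = 1.544853
Step 3: (Nd/1e16)^(-0.75) = (0.0664)^(-0.75) = 7.644938
Step 4: Vbr = 60 * 1.544853 * 7.644938 = 708.6 V

708.6


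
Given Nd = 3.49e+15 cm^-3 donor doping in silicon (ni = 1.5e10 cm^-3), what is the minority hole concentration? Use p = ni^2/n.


Step 1: Since Nd >> ni, n ≈ Nd = 3.49e+15 cm^-3
Step 2: p = ni^2 / n = (1.5e10)^2 / 3.49e+15
Step 3: p = 2.25e20 / 3.49e+15 = 6.45e+04 cm^-3

6.45e+04
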